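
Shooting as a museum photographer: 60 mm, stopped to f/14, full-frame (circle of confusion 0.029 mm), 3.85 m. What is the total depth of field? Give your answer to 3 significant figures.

4.03 m

Hyperfocal distance H = f²/(N·c) + f = 60²/(14 × 0.029) + 60 = 3600/0.406 + 60 ≈ 8927.0 mm ≈ 8.927 m.
Near limit Dn = s·(H − f)/(H + s − 2f) = 3850 × (8927.0 − 60) / (8927.0 + 3850 − 2 × 60) = 3850 × 8867.0 / 12657.0 ≈ 2697.2 mm.
Far limit Df = s·(H − f)/(H − s) = 3850 × (8927.0 − 60) / (8927.0 − 3850) = 3850 × 8867.0 / 5077.0 ≈ 6724.0 mm.
Depth of field = Df − Dn = 6724.0 − 2697.2 ≈ 4026.8 mm ≈ 4.03 m.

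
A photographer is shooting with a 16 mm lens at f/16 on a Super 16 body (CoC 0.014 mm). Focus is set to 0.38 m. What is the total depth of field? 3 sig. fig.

Hyperfocal distance H = f²/(N·c) + f = 16²/(16 × 0.014) + 16 = 256/0.224 + 16 ≈ 1158.9 mm ≈ 1.159 m.
Near limit Dn = s·(H − f)/(H + s − 2f) = 380 × (1158.9 − 16) / (1158.9 + 380 − 2 × 16) = 380 × 1142.9 / 1506.9 ≈ 288.21 mm.
Far limit Df = s·(H − f)/(H − s) = 380 × (1158.9 − 16) / (1158.9 − 380) = 380 × 1142.9 / 778.9 ≈ 557.59 mm.
Depth of field = Df − Dn = 557.59 − 288.21 ≈ 269.38 mm.

269 mm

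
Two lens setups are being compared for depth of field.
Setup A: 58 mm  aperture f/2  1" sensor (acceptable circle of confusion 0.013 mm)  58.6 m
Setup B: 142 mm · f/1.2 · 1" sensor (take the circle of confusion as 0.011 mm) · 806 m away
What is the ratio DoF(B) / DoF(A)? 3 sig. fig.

Setup A: H = 58²/(2×0.013) + 58 ≈ 129442.6 mm; DoF = Df − Dn = 107025 − 40345 ≈ 66680 mm.
Setup B: H = 142²/(1.2×0.011) + 142 ≈ 1527717.8 mm; DoF = Df − Dn = 1705966 − 527646 ≈ 1178320 mm.
Ratio = 1178320 / 66680 ≈ 17.7.

17.7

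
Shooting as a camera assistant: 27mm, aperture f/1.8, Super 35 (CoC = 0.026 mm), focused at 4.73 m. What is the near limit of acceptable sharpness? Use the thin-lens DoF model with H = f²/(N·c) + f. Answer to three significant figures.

3.63 m

Hyperfocal distance H = f²/(N·c) + f = 27²/(1.8 × 0.026) + 27 = 729/0.0468 + 27 ≈ 15603.9 mm ≈ 15.60 m.
Near limit Dn = s·(H − f)/(H + s − 2f) = 4730 × (15603.9 − 27) / (15603.9 + 4730 − 2 × 27) = 4730 × 15576.9 / 20279.9 ≈ 3633.1 mm ≈ 3.63 m.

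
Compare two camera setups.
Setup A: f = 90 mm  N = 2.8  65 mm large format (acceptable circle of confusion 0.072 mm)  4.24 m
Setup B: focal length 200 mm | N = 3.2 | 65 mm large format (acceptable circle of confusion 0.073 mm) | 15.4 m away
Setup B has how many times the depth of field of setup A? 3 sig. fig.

3.11

Setup A: H = 90²/(2.8×0.072) + 90 ≈ 40268.6 mm; DoF = Df − Dn = 4728.39 − 3843.06 ≈ 885.33 mm.
Setup B: H = 200²/(3.2×0.073) + 200 ≈ 171432.9 mm; DoF = Df − Dn = 16900.2 − 14144.4 ≈ 2755.8 mm.
Ratio = 2755.8 / 885.33 ≈ 3.11.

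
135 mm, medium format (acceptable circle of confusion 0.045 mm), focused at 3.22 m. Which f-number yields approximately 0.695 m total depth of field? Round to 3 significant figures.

Write h = H − f = f²/(N·c). The thin-lens limits are Dn = s·h/(h + (s−f)) and Df = s·h/(h − (s−f)), so DoF = Df − Dn = 2·s·(s−f)·h / (h² − (s−f)²).
That is a quadratic in h: DoF·h² − 2·s·(s−f)·h − DoF·(s−f)² = 0 ⇒ h = (s−f)·(s + √(s² + DoF²)) / DoF = 3085 × (3220 + √(3220² + 695²)) / 695 = 3085 × (3220 + 3294.15) / 695 ≈ 28915 mm.
Then N = f²/(c·h) = 135² / (0.045 × 28915) = 18225 / 1301.2 ≈ 14.

f/14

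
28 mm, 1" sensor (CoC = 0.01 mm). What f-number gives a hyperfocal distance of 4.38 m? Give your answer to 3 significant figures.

Rearrange H = f²/(N·c) + f for N: N = f² / ((H − f)·c).
N = 28² / ((4380 − 28) × 0.01) = 784 / 43.52 ≈ 18.

f/18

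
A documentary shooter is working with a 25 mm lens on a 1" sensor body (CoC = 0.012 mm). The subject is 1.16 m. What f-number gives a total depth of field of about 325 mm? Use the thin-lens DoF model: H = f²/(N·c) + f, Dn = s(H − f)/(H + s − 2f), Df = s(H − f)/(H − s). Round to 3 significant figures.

f/6.31

Write h = H − f = f²/(N·c). The thin-lens limits are Dn = s·h/(h + (s−f)) and Df = s·h/(h − (s−f)), so DoF = Df − Dn = 2·s·(s−f)·h / (h² − (s−f)²).
That is a quadratic in h: DoF·h² − 2·s·(s−f)·h − DoF·(s−f)² = 0 ⇒ h = (s−f)·(s + √(s² + DoF²)) / DoF = 1135 × (1160 + √(1160² + 325²)) / 325 = 1135 × (1160 + 1204.67) / 325 ≈ 8258.1 mm.
Then N = f²/(c·h) = 25² / (0.012 × 8258.1) = 625 / 99.098 ≈ 6.31.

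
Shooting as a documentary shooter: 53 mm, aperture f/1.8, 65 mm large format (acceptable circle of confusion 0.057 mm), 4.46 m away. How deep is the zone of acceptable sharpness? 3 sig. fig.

1.47 m

Hyperfocal distance H = f²/(N·c) + f = 53²/(1.8 × 0.057) + 53 = 2809/0.1026 + 53 ≈ 27431.2 mm ≈ 27.43 m.
Near limit Dn = s·(H − f)/(H + s − 2f) = 4460 × (27431.2 − 53) / (27431.2 + 4460 − 2 × 53) = 4460 × 27378.2 / 31785.2 ≈ 3841.6 mm.
Far limit Df = s·(H − f)/(H − s) = 4460 × (27431.2 − 53) / (27431.2 − 4460) = 4460 × 27378.2 / 22971.2 ≈ 5315.6 mm.
Depth of field = Df − Dn = 5315.6 − 3841.6 ≈ 1474.0 mm ≈ 1.47 m.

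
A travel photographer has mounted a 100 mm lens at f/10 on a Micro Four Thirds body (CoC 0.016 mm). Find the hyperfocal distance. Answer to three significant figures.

62.6 m

Hyperfocal distance H = f²/(N·c) + f = 100²/(10 × 0.016) + 100 = 10000/0.16 + 100 ≈ 62600.0 mm ≈ 62.6 m.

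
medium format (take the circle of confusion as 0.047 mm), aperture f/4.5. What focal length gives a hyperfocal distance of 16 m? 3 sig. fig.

From H = f²/(N·c) + f, with f ≪ H: f ≈ √(H·N·c) = √(16000 × 4.5 × 0.047) = √3384.0 ≈ 58.17 mm.
Exact: f² + N·c·f − N·c·H = 0 ⇒ f = (−N·c + √((N·c)² + 4·N·c·H))/2 = (−0.2115 + √13536)/2 ≈ 58.067 mm ≈ 58.1 mm.

58.1 mm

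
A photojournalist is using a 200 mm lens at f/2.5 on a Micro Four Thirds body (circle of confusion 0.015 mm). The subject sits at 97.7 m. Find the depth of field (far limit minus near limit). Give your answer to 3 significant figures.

Hyperfocal distance H = f²/(N·c) + f = 200²/(2.5 × 0.015) + 200 = 40000/0.0375 + 200 ≈ 1066866.7 mm ≈ 1067 m.
Near limit Dn = s·(H − f)/(H + s − 2f) = 97700 × (1066866.7 − 200) / (1066866.7 + 97700 − 2 × 200) = 97700 × 1066666.7 / 1164166.7 ≈ 89518 mm.
Far limit Df = s·(H − f)/(H − s) = 97700 × (1066866.7 − 200) / (1066866.7 − 97700) = 97700 × 1066666.7 / 969166.7 ≈ 107529 mm.
Depth of field = Df − Dn = 107529 − 89518 ≈ 18011 mm ≈ 18.0 m.

18.0 m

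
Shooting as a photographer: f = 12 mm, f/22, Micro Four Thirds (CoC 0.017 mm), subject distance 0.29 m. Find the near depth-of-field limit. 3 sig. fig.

168 mm

Hyperfocal distance H = f²/(N·c) + f = 12²/(22 × 0.017) + 12 = 144/0.374 + 12 ≈ 397.0 mm ≈ 0.397 m.
Near limit Dn = s·(H − f)/(H + s − 2f) = 290 × (397.0 − 12) / (397.0 + 290 − 2 × 12) = 290 × 385.0 / 663.0 ≈ 168.41 mm.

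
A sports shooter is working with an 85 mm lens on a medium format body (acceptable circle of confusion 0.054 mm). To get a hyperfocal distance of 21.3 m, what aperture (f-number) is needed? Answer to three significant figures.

Rearrange H = f²/(N·c) + f for N: N = f² / ((H − f)·c).
N = 85² / ((21300 − 85) × 0.054) = 7225 / 1146 ≈ 6.31.

f/6.31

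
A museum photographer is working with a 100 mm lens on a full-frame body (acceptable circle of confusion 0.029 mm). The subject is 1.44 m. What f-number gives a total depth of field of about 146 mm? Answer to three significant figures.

Write h = H − f = f²/(N·c). The thin-lens limits are Dn = s·h/(h + (s−f)) and Df = s·h/(h − (s−f)), so DoF = Df − Dn = 2·s·(s−f)·h / (h² − (s−f)²).
That is a quadratic in h: DoF·h² − 2·s·(s−f)·h − DoF·(s−f)² = 0 ⇒ h = (s−f)·(s + √(s² + DoF²)) / DoF = 1340 × (1440 + √(1440² + 146²)) / 146 = 1340 × (1440 + 1447.38) / 146 ≈ 26501 mm.
Then N = f²/(c·h) = 100² / (0.029 × 26501) = 10000 / 768.52 ≈ 13.

f/13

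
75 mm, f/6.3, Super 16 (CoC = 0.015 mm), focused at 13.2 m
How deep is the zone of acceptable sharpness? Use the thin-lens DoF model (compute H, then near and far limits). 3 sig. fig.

Hyperfocal distance H = f²/(N·c) + f = 75²/(6.3 × 0.015) + 75 = 5625/0.0945 + 75 ≈ 59598.8 mm ≈ 59.60 m.
Near limit Dn = s·(H − f)/(H + s − 2f) = 13200 × (59598.8 − 75) / (59598.8 + 13200 − 2 × 75) = 13200 × 59523.8 / 72648.8 ≈ 10815.2 mm.
Far limit Df = s·(H − f)/(H − s) = 13200 × (59598.8 − 75) / (59598.8 − 13200) = 13200 × 59523.8 / 46398.8 ≈ 16933.9 mm.
Depth of field = Df − Dn = 16933.9 − 10815.2 ≈ 6118.7 mm ≈ 6.12 m.

6.12 m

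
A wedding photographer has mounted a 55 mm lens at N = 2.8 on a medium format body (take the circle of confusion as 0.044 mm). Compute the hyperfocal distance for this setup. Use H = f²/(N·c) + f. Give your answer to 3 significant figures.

24.6 m

Hyperfocal distance H = f²/(N·c) + f = 55²/(2.8 × 0.044) + 55 = 3025/0.1232 + 55 ≈ 24608.6 mm ≈ 24.6 m.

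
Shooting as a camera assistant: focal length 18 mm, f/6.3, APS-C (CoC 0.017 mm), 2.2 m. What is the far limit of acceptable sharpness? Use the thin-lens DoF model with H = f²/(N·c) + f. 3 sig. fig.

Hyperfocal distance H = f²/(N·c) + f = 18²/(6.3 × 0.017) + 18 = 324/0.1071 + 18 ≈ 3043.2 mm ≈ 3.043 m.
Far limit Df = s·(H − f)/(H − s) = 2200 × (3043.2 − 18) / (3043.2 − 2200) = 2200 × 3025.2 / 843.2 ≈ 7893.0 mm ≈ 7.89 m.

7.89 m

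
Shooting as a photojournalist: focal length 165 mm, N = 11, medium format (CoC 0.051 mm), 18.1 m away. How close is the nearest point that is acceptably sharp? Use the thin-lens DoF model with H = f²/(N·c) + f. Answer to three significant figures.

Hyperfocal distance H = f²/(N·c) + f = 165²/(11 × 0.051) + 165 = 27225/0.561 + 165 ≈ 48694.4 mm ≈ 48.69 m.
Near limit Dn = s·(H − f)/(H + s − 2f) = 18100 × (48694.4 − 165) / (48694.4 + 18100 − 2 × 165) = 18100 × 48529.4 / 66464.4 ≈ 13216 mm ≈ 13.2 m.

13.2 m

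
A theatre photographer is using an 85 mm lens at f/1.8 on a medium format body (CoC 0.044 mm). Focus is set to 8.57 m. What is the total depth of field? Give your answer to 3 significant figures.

1.61 m

Hyperfocal distance H = f²/(N·c) + f = 85²/(1.8 × 0.044) + 85 = 7225/0.0792 + 85 ≈ 91309.7 mm ≈ 91.31 m.
Near limit Dn = s·(H − f)/(H + s − 2f) = 8570 × (91309.7 − 85) / (91309.7 + 8570 − 2 × 85) = 8570 × 91224.7 / 99709.7 ≈ 7840.7 mm.
Far limit Df = s·(H − f)/(H − s) = 8570 × (91309.7 − 85) / (91309.7 − 8570) = 8570 × 91224.7 / 82739.7 ≈ 9448.9 mm.
Depth of field = Df − Dn = 9448.9 − 7840.7 ≈ 1608.2 mm ≈ 1.61 m.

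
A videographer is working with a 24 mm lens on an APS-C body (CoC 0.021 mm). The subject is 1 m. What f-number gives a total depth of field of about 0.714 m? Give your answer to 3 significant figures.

Write h = H − f = f²/(N·c). The thin-lens limits are Dn = s·h/(h + (s−f)) and Df = s·h/(h − (s−f)), so DoF = Df − Dn = 2·s·(s−f)·h / (h² − (s−f)²).
That is a quadratic in h: DoF·h² − 2·s·(s−f)·h − DoF·(s−f)² = 0 ⇒ h = (s−f)·(s + √(s² + DoF²)) / DoF = 976 × (1000 + √(1000² + 714²)) / 714 = 976 × (1000 + 1228.74) / 714 ≈ 3046.6 mm.
Then N = f²/(c·h) = 24² / (0.021 × 3046.6) = 576 / 63.978 ≈ 9.

f/9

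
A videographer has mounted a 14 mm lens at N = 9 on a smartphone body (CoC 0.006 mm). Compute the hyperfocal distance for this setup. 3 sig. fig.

Hyperfocal distance H = f²/(N·c) + f = 14²/(9 × 0.006) + 14 = 196/0.054 + 14 ≈ 3643.6 mm ≈ 3.64 m.

3.64 m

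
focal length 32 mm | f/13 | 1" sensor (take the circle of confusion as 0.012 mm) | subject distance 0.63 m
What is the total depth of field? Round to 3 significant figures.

Hyperfocal distance H = f²/(N·c) + f = 32²/(13 × 0.012) + 32 = 1024/0.156 + 32 ≈ 6596.1 mm ≈ 6.596 m.
Near limit Dn = s·(H − f)/(H + s − 2f) = 630 × (6596.1 − 32) / (6596.1 + 630 − 2 × 32) = 630 × 6564.1 / 7162.1 ≈ 577.40 mm.
Far limit Df = s·(H − f)/(H − s) = 630 × (6596.1 − 32) / (6596.1 − 630) = 630 × 6564.1 / 5966.1 ≈ 693.15 mm.
Depth of field = Df − Dn = 693.15 − 577.40 ≈ 115.75 mm.

116 mm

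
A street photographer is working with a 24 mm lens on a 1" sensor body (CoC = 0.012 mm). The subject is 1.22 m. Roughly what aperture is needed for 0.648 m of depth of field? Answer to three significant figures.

Write h = H − f = f²/(N·c). The thin-lens limits are Dn = s·h/(h + (s−f)) and Df = s·h/(h − (s−f)), so DoF = Df − Dn = 2·s·(s−f)·h / (h² − (s−f)²).
That is a quadratic in h: DoF·h² − 2·s·(s−f)·h − DoF·(s−f)² = 0 ⇒ h = (s−f)·(s + √(s² + DoF²)) / DoF = 1196 × (1220 + √(1220² + 648²)) / 648 = 1196 × (1220 + 1381.41) / 648 ≈ 4801.4 mm.
Then N = f²/(c·h) = 24² / (0.012 × 4801.4) = 576 / 57.616 ≈ 10.

f/10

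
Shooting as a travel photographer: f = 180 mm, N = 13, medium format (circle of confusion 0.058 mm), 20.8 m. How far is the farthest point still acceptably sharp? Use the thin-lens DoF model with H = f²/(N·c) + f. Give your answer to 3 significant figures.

40.0 m

Hyperfocal distance H = f²/(N·c) + f = 180²/(13 × 0.058) + 180 = 32400/0.754 + 180 ≈ 43150.8 mm ≈ 43.15 m.
Far limit Df = s·(H − f)/(H − s) = 20800 × (43150.8 − 180) / (43150.8 − 20800) = 20800 × 42970.8 / 22350.8 ≈ 39989 mm ≈ 40.0 m.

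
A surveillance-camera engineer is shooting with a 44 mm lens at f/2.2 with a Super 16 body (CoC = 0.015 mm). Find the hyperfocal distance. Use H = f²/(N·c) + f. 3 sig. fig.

Hyperfocal distance H = f²/(N·c) + f = 44²/(2.2 × 0.015) + 44 = 1936/0.033 + 44 ≈ 58710.7 mm ≈ 58.7 m.

58.7 m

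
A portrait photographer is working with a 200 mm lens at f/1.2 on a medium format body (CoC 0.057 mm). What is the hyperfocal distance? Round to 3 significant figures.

585 m

Hyperfocal distance H = f²/(N·c) + f = 200²/(1.2 × 0.057) + 200 = 40000/0.0684 + 200 ≈ 584995.3 mm ≈ 585 m.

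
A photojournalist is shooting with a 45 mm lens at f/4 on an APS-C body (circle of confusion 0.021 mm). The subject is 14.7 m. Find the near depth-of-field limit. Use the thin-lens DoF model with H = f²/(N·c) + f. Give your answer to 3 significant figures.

9.14 m

Hyperfocal distance H = f²/(N·c) + f = 45²/(4 × 0.021) + 45 = 2025/0.084 + 45 ≈ 24152.1 mm ≈ 24.15 m.
Near limit Dn = s·(H − f)/(H + s − 2f) = 14700 × (24152.1 − 45) / (24152.1 + 14700 − 2 × 45) = 14700 × 24107.1 / 38762.1 ≈ 9142.3 mm ≈ 9.14 m.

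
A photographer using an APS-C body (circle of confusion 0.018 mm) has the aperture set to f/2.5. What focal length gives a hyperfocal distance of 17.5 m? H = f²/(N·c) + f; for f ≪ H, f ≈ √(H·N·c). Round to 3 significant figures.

From H = f²/(N·c) + f, with f ≪ H: f ≈ √(H·N·c) = √(17500 × 2.5 × 0.018) = √787.50 ≈ 28.06 mm.
Exact: f² + N·c·f − N·c·H = 0 ⇒ f = (−N·c + √((N·c)² + 4·N·c·H))/2 = (−0.045 + √3150.0)/2 ≈ 28.040 mm ≈ 28.0 mm.

28.0 mm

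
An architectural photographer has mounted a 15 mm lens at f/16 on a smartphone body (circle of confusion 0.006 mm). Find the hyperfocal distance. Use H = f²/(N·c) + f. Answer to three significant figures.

2.36 m

Hyperfocal distance H = f²/(N·c) + f = 15²/(16 × 0.006) + 15 = 225/0.096 + 15 ≈ 2358.8 mm ≈ 2.36 m.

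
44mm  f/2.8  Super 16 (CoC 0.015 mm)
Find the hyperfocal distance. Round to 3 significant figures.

Hyperfocal distance H = f²/(N·c) + f = 44²/(2.8 × 0.015) + 44 = 1936/0.042 + 44 ≈ 46139.2 mm ≈ 46.1 m.

46.1 m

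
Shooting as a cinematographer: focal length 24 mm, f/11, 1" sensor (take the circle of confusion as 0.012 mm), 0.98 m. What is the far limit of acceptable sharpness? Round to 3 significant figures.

1.25 m

Hyperfocal distance H = f²/(N·c) + f = 24²/(11 × 0.012) + 24 = 576/0.132 + 24 ≈ 4387.6 mm ≈ 4.388 m.
Far limit Df = s·(H − f)/(H − s) = 980 × (4387.6 − 24) / (4387.6 − 980) = 980 × 4363.6 / 3407.6 ≈ 1254.9 mm ≈ 1.25 m.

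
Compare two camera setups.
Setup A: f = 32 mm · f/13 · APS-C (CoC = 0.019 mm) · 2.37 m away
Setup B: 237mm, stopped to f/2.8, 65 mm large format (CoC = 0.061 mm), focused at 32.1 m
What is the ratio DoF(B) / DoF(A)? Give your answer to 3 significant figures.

1.60

Setup A: H = 32²/(13×0.019) + 32 ≈ 4177.7 mm; DoF = Df − Dn = 5435.2 − 1515.4 ≈ 3919.8 mm.
Setup B: H = 237²/(2.8×0.061) + 237 ≈ 329095.3 mm; DoF = Df − Dn = 35543.8 − 29264.6 ≈ 6279.2 mm.
Ratio = 6279.2 / 3919.8 ≈ 1.60.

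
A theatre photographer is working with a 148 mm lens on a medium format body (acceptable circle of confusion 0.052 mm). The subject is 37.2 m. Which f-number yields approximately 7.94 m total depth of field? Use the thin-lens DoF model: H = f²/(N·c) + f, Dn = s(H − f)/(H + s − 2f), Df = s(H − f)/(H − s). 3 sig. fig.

Write h = H − f = f²/(N·c). The thin-lens limits are Dn = s·h/(h + (s−f)) and Df = s·h/(h − (s−f)), so DoF = Df − Dn = 2·s·(s−f)·h / (h² − (s−f)²).
That is a quadratic in h: DoF·h² − 2·s·(s−f)·h − DoF·(s−f)² = 0 ⇒ h = (s−f)·(s + √(s² + DoF²)) / DoF = 37052 × (37200 + √(37200² + 7940²)) / 7940 = 37052 × (37200 + 38037.9) / 7940 ≈ 351098 mm.
Then N = f²/(c·h) = 148² / (0.052 × 351098) = 21904 / 18257 ≈ 1.20.

f/1.20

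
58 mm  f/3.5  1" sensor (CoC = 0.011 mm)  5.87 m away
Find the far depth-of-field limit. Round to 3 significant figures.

6.29 m

Hyperfocal distance H = f²/(N·c) + f = 58²/(3.5 × 0.011) + 58 = 3364/0.0385 + 58 ≈ 87434.6 mm ≈ 87.43 m.
Far limit Df = s·(H − f)/(H − s) = 5870 × (87434.6 − 58) / (87434.6 − 5870) = 5870 × 87376.6 / 81564.6 ≈ 6288.3 mm ≈ 6.29 m.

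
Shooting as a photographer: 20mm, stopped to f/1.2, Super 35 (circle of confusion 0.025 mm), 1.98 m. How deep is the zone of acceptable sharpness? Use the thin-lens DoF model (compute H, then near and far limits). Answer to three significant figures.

Hyperfocal distance H = f²/(N·c) + f = 20²/(1.2 × 0.025) + 20 = 400/0.03 + 20 ≈ 13353.3 mm ≈ 13.35 m.
Near limit Dn = s·(H − f)/(H + s − 2f) = 1980 × (13353.3 − 20) / (13353.3 + 1980 − 2 × 20) = 1980 × 13333.3 / 15293.3 ≈ 1726.24 mm.
Far limit Df = s·(H − f)/(H − s) = 1980 × (13353.3 − 20) / (13353.3 − 1980) = 1980 × 13333.3 / 11373.3 ≈ 2321.22 mm.
Depth of field = Df − Dn = 2321.22 − 1726.24 ≈ 594.98 mm ≈ 0.595 m.

0.595 m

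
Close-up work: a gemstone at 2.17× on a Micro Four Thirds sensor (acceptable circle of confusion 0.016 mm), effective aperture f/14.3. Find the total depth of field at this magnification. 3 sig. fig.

At magnification m, DoF ≈ 2·N_eff·c/m² = 2 × 14.3 × 0.016 / 2.17² = 0.4576 / 4.709 ≈ 0.0972 mm.

0.0972 mm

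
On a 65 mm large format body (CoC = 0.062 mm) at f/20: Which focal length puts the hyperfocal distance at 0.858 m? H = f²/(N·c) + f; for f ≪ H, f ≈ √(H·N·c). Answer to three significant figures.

From H = f²/(N·c) + f, with f ≪ H: f ≈ √(H·N·c) = √(858 × 20 × 0.062) = √1063.9 ≈ 32.62 mm.
Exact: f² + N·c·f − N·c·H = 0 ⇒ f = (−N·c + √((N·c)² + 4·N·c·H))/2 = (−1.24 + √4257.2)/2 ≈ 32.004 mm ≈ 32.0 mm.

32.0 mm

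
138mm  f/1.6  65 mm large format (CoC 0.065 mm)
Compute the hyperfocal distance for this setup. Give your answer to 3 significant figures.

Hyperfocal distance H = f²/(N·c) + f = 138²/(1.6 × 0.065) + 138 = 19044/0.104 + 138 ≈ 183253.4 mm ≈ 183 m.

183 m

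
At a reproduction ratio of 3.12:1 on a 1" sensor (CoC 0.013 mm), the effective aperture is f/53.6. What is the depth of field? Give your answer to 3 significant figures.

At magnification m, DoF ≈ 2·N_eff·c/m² = 2 × 53.6 × 0.013 / 3.12² = 1.394 / 9.734 ≈ 0.143 mm.

0.143 mm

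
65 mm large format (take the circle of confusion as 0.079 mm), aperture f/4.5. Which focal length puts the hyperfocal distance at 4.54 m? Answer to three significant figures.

From H = f²/(N·c) + f, with f ≪ H: f ≈ √(H·N·c) = √(4540 × 4.5 × 0.079) = √1614.0 ≈ 40.17 mm.
Exact: f² + N·c·f − N·c·H = 0 ⇒ f = (−N·c + √((N·c)² + 4·N·c·H))/2 = (−0.3555 + √6456.0)/2 ≈ 39.997 mm ≈ 40.0 mm.

40.0 mm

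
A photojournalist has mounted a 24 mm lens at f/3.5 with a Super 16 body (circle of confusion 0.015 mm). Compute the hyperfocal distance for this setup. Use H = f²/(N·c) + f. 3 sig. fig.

Hyperfocal distance H = f²/(N·c) + f = 24²/(3.5 × 0.015) + 24 = 576/0.0525 + 24 ≈ 10995.4 mm ≈ 11.0 m.

11.0 m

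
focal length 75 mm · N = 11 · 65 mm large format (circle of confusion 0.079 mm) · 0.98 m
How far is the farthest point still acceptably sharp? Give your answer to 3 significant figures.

Hyperfocal distance H = f²/(N·c) + f = 75²/(11 × 0.079) + 75 = 5625/0.869 + 75 ≈ 6548.0 mm ≈ 6.548 m.
Far limit Df = s·(H − f)/(H − s) = 980 × (6548.0 − 75) / (6548.0 − 980) = 980 × 6473.0 / 5568.0 ≈ 1139.3 mm ≈ 1.14 m.

1.14 m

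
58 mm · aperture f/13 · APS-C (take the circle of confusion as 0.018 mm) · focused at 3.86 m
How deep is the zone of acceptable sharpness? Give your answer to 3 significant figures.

Hyperfocal distance H = f²/(N·c) + f = 58²/(13 × 0.018) + 58 = 3364/0.234 + 58 ≈ 14434.1 mm ≈ 14.43 m.
Near limit Dn = s·(H − f)/(H + s − 2f) = 3860 × (14434.1 − 58) / (14434.1 + 3860 − 2 × 58) = 3860 × 14376.1 / 18178.1 ≈ 3052.7 mm.
Far limit Df = s·(H − f)/(H − s) = 3860 × (14434.1 − 58) / (14434.1 − 3860) = 3860 × 14376.1 / 10574.1 ≈ 5247.9 mm.
Depth of field = Df − Dn = 5247.9 − 3052.7 ≈ 2195.2 mm ≈ 2.20 m.

2.20 m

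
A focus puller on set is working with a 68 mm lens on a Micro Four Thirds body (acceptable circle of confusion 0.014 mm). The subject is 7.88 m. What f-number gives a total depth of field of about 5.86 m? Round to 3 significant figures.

Write h = H − f = f²/(N·c). The thin-lens limits are Dn = s·h/(h + (s−f)) and Df = s·h/(h − (s−f)), so DoF = Df − Dn = 2·s·(s−f)·h / (h² − (s−f)²).
That is a quadratic in h: DoF·h² − 2·s·(s−f)·h − DoF·(s−f)² = 0 ⇒ h = (s−f)·(s + √(s² + DoF²)) / DoF = 7812 × (7880 + √(7880² + 5860²)) / 5860 = 7812 × (7880 + 9820.08) / 5860 ≈ 23596 mm.
Then N = f²/(c·h) = 68² / (0.014 × 23596) = 4624 / 330.35 ≈ 14.

f/14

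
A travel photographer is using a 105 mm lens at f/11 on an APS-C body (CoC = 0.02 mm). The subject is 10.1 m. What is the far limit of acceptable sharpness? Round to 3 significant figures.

12.6 m

Hyperfocal distance H = f²/(N·c) + f = 105²/(11 × 0.02) + 105 = 11025/0.22 + 105 ≈ 50218.6 mm ≈ 50.22 m.
Far limit Df = s·(H − f)/(H − s) = 10100 × (50218.6 − 105) / (50218.6 − 10100) = 10100 × 50113.6 / 40118.6 ≈ 12616 mm ≈ 12.6 m.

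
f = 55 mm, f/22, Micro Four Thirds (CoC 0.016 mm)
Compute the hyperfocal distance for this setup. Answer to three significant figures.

8.65 m

Hyperfocal distance H = f²/(N·c) + f = 55²/(22 × 0.016) + 55 = 3025/0.352 + 55 ≈ 8648.8 mm ≈ 8.65 m.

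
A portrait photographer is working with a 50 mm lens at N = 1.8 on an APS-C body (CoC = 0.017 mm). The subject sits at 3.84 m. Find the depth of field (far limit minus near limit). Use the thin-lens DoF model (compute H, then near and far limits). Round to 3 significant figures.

Hyperfocal distance H = f²/(N·c) + f = 50²/(1.8 × 0.017) + 50 = 2500/0.0306 + 50 ≈ 81749.3 mm ≈ 81.75 m.
Near limit Dn = s·(H − f)/(H + s − 2f) = 3840 × (81749.3 − 50) / (81749.3 + 3840 − 2 × 50) = 3840 × 81699.3 / 85489.3 ≈ 3669.76 mm.
Far limit Df = s·(H − f)/(H − s) = 3840 × (81749.3 − 50) / (81749.3 − 3840) = 3840 × 81699.3 / 77909.3 ≈ 4026.80 mm.
Depth of field = Df − Dn = 4026.80 − 3669.76 ≈ 357.04 mm.

357 mm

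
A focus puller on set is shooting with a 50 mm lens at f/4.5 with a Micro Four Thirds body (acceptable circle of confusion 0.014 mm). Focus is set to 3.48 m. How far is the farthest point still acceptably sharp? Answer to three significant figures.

Hyperfocal distance H = f²/(N·c) + f = 50²/(4.5 × 0.014) + 50 = 2500/0.063 + 50 ≈ 39732.5 mm ≈ 39.73 m.
Far limit Df = s·(H − f)/(H − s) = 3480 × (39732.5 − 50) / (39732.5 − 3480) = 3480 × 39682.5 / 36252.5 ≈ 3809.3 mm ≈ 3.81 m.

3.81 m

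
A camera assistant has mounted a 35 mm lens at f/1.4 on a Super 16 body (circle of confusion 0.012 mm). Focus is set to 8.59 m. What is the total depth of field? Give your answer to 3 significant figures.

Hyperfocal distance H = f²/(N·c) + f = 35²/(1.4 × 0.012) + 35 = 1225/0.0168 + 35 ≈ 72951.7 mm ≈ 72.95 m.
Near limit Dn = s·(H − f)/(H + s − 2f) = 8590 × (72951.7 − 35) / (72951.7 + 8590 − 2 × 35) = 8590 × 72916.7 / 81471.7 ≈ 7688.0 mm.
Far limit Df = s·(H − f)/(H − s) = 8590 × (72951.7 − 35) / (72951.7 − 8590) = 8590 × 72916.7 / 64361.7 ≈ 9731.8 mm.
Depth of field = Df − Dn = 9731.8 − 7688.0 ≈ 2043.8 mm ≈ 2.04 m.

2.04 m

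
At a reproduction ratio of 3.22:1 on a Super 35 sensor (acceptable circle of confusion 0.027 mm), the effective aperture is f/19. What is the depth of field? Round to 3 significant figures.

0.0990 mm

At magnification m, DoF ≈ 2·N_eff·c/m² = 2 × 19 × 0.027 / 3.22² = 1.026 / 10.37 ≈ 0.099 mm.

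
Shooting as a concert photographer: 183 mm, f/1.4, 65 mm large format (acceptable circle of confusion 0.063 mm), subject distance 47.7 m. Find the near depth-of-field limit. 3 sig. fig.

42.4 m

Hyperfocal distance H = f²/(N·c) + f = 183²/(1.4 × 0.063) + 183 = 33489/0.0882 + 183 ≈ 379876.9 mm ≈ 379.9 m.
Near limit Dn = s·(H − f)/(H + s − 2f) = 47700 × (379876.9 − 183) / (379876.9 + 47700 − 2 × 183) = 47700 × 379693.9 / 427210.9 ≈ 42395 mm ≈ 42.4 m.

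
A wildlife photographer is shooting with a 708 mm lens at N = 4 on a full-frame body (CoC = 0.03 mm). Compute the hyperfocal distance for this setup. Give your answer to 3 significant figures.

Hyperfocal distance H = f²/(N·c) + f = 708²/(4 × 0.03) + 708 = 501264/0.12 + 708 ≈ 4177908.0 mm ≈ 4180 m.

4180 m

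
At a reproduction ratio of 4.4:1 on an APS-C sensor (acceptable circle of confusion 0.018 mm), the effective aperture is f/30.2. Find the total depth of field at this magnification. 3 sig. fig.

0.0562 mm

At magnification m, DoF ≈ 2·N_eff·c/m² = 2 × 30.2 × 0.018 / 4.4² = 1.087 / 19.36 ≈ 0.0562 mm.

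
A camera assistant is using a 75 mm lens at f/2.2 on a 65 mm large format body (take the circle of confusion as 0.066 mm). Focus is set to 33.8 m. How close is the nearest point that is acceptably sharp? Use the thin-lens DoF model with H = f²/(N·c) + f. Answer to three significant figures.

Hyperfocal distance H = f²/(N·c) + f = 75²/(2.2 × 0.066) + 75 = 5625/0.1452 + 75 ≈ 38814.7 mm ≈ 38.81 m.
Near limit Dn = s·(H − f)/(H + s − 2f) = 33800 × (38814.7 − 75) / (38814.7 + 33800 − 2 × 75) = 33800 × 38739.7 / 72464.7 ≈ 18070 mm ≈ 18.1 m.

18.1 m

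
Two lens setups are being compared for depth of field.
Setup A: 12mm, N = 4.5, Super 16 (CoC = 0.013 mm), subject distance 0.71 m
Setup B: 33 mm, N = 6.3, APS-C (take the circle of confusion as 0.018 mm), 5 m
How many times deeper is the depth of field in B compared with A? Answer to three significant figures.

16.1

Setup A: H = 12²/(4.5×0.013) + 12 ≈ 2473.5 mm; DoF = Df − Dn = 991.01 − 553.15 ≈ 437.86 mm.
Setup B: H = 33²/(6.3×0.018) + 33 ≈ 9636.2 mm; DoF = Df − Dn = 10356.8 − 3295.5 ≈ 7061.3 mm.
Ratio = 7061.3 / 437.86 ≈ 16.1.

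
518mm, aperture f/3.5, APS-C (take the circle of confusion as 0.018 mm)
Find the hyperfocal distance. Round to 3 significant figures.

4260 m

Hyperfocal distance H = f²/(N·c) + f = 518²/(3.5 × 0.018) + 518 = 268324/0.063 + 518 ≈ 4259629.1 mm ≈ 4260 m.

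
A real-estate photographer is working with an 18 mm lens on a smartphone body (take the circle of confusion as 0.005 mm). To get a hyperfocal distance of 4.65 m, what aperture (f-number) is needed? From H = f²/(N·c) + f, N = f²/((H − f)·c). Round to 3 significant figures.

Rearrange H = f²/(N·c) + f for N: N = f² / ((H − f)·c).
N = 18² / ((4650 − 18) × 0.005) = 324 / 23.16 ≈ 14.

f/14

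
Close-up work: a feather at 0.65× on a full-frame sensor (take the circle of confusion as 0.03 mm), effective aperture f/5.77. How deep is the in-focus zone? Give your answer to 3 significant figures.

0.819 mm

At magnification m, DoF ≈ 2·N_eff·c/m² = 2 × 5.77 × 0.03 / 0.65² = 0.3462 / 0.4225 ≈ 0.819 mm.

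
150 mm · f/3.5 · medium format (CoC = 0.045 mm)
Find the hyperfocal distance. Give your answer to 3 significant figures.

Hyperfocal distance H = f²/(N·c) + f = 150²/(3.5 × 0.045) + 150 = 22500/0.1575 + 150 ≈ 143007.1 mm ≈ 143 m.

143 m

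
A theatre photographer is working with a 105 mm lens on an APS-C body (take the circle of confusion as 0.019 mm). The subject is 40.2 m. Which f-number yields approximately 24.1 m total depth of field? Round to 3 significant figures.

f/4.01

Write h = H − f = f²/(N·c). The thin-lens limits are Dn = s·h/(h + (s−f)) and Df = s·h/(h − (s−f)), so DoF = Df − Dn = 2·s·(s−f)·h / (h² − (s−f)²).
That is a quadratic in h: DoF·h² − 2·s·(s−f)·h − DoF·(s−f)² = 0 ⇒ h = (s−f)·(s + √(s² + DoF²)) / DoF = 40095 × (40200 + √(40200² + 24100²)) / 24100 = 40095 × (40200 + 46870.6) / 24100 ≈ 144859 mm.
Then N = f²/(c·h) = 105² / (0.019 × 144859) = 11025 / 2752.3 ≈ 4.01.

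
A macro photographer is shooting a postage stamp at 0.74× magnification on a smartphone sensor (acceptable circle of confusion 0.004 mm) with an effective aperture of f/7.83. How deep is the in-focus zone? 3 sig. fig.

0.114 mm

At magnification m, DoF ≈ 2·N_eff·c/m² = 2 × 7.83 × 0.004 / 0.74² = 0.06264 / 0.5476 ≈ 0.114 mm.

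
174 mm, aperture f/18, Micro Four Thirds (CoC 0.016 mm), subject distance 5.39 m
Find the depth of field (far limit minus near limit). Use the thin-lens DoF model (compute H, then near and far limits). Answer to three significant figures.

0.536 m

Hyperfocal distance H = f²/(N·c) + f = 174²/(18 × 0.016) + 174 = 30276/0.288 + 174 ≈ 105299.0 mm ≈ 105.3 m.
Near limit Dn = s·(H − f)/(H + s − 2f) = 5390 × (105299.0 − 174) / (105299.0 + 5390 − 2 × 174) = 5390 × 105125.0 / 110341.0 ≈ 5135.21 mm.
Far limit Df = s·(H − f)/(H − s) = 5390 × (105299.0 − 174) / (105299.0 − 5390) = 5390 × 105125.0 / 99909.0 ≈ 5671.40 mm.
Depth of field = Df − Dn = 5671.40 − 5135.21 ≈ 536.19 mm ≈ 0.536 m.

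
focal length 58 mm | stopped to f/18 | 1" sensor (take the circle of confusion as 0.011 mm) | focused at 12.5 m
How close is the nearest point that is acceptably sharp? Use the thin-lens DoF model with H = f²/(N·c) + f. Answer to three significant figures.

Hyperfocal distance H = f²/(N·c) + f = 58²/(18 × 0.011) + 58 = 3364/0.198 + 58 ≈ 17047.9 mm ≈ 17.05 m.
Near limit Dn = s·(H − f)/(H + s − 2f) = 12500 × (17047.9 − 58) / (17047.9 + 12500 − 2 × 58) = 12500 × 16989.9 / 29431.9 ≈ 7215.8 mm ≈ 7.22 m.

7.22 m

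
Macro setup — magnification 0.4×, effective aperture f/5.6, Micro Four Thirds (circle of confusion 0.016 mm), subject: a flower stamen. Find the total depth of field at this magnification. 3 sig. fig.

1.12 mm

At magnification m, DoF ≈ 2·N_eff·c/m² = 2 × 5.6 × 0.016 / 0.4² = 0.1792 / 0.16 ≈ 1.12 mm.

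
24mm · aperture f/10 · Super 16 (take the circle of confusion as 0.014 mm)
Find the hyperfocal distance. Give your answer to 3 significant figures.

Hyperfocal distance H = f²/(N·c) + f = 24²/(10 × 0.014) + 24 = 576/0.14 + 24 ≈ 4138.3 mm ≈ 4.14 m.

4.14 m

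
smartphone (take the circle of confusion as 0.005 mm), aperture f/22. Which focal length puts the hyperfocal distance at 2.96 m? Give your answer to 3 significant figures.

18.0 mm

From H = f²/(N·c) + f, with f ≪ H: f ≈ √(H·N·c) = √(2960 × 22 × 0.005) = √325.60 ≈ 18.04 mm.
The +f correction barely moves this — solving exactly, f² + N·c·f − N·c·H = 0 ⇒ f = (−N·c + √((N·c)² + 4·N·c·H))/2 = (−0.11 + √1302.4)/2 ≈ 17.989 mm, so f ≈ 18.0 mm.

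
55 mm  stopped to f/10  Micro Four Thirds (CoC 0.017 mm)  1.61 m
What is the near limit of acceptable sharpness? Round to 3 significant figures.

Hyperfocal distance H = f²/(N·c) + f = 55²/(10 × 0.017) + 55 = 3025/0.17 + 55 ≈ 17849.1 mm ≈ 17.85 m.
Near limit Dn = s·(H − f)/(H + s − 2f) = 1610 × (17849.1 − 55) / (17849.1 + 1610 − 2 × 55) = 1610 × 17794.1 / 19349.1 ≈ 1480.6 mm ≈ 1.48 m.

1.48 m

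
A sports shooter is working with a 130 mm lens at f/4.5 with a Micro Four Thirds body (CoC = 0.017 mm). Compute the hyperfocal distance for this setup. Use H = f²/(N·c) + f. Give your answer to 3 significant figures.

Hyperfocal distance H = f²/(N·c) + f = 130²/(4.5 × 0.017) + 130 = 16900/0.0765 + 130 ≈ 221045.0 mm ≈ 221 m.

221 m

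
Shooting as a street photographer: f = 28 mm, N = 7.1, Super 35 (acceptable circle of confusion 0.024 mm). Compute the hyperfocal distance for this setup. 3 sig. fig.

4.63 m

Hyperfocal distance H = f²/(N·c) + f = 28²/(7.1 × 0.024) + 28 = 784/0.1704 + 28 ≈ 4628.9 mm ≈ 4.63 m.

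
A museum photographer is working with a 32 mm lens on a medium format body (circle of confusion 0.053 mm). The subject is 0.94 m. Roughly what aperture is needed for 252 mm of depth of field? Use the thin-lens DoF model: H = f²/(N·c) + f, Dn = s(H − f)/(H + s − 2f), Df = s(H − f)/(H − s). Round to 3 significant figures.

f/2.80

Write h = H − f = f²/(N·c). The thin-lens limits are Dn = s·h/(h + (s−f)) and Df = s·h/(h − (s−f)), so DoF = Df − Dn = 2·s·(s−f)·h / (h² − (s−f)²).
That is a quadratic in h: DoF·h² − 2·s·(s−f)·h − DoF·(s−f)² = 0 ⇒ h = (s−f)·(s + √(s² + DoF²)) / DoF = 908 × (940 + √(940² + 252²)) / 252 = 908 × (940 + 973.193) / 252 ≈ 6893.6 mm.
Then N = f²/(c·h) = 32² / (0.053 × 6893.6) = 1024 / 365.36 ≈ 2.80.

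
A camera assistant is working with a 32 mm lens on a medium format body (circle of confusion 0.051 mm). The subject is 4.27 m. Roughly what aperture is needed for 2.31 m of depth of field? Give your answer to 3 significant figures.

Write h = H − f = f²/(N·c). The thin-lens limits are Dn = s·h/(h + (s−f)) and Df = s·h/(h − (s−f)), so DoF = Df − Dn = 2·s·(s−f)·h / (h² − (s−f)²).
That is a quadratic in h: DoF·h² − 2·s·(s−f)·h − DoF·(s−f)² = 0 ⇒ h = (s−f)·(s + √(s² + DoF²)) / DoF = 4238 × (4270 + √(4270² + 2310²)) / 2310 = 4238 × (4270 + 4854.79) / 2310 ≈ 16741 mm.
Then N = f²/(c·h) = 32² / (0.051 × 16741) = 1024 / 853.77 ≈ 1.20.

f/1.20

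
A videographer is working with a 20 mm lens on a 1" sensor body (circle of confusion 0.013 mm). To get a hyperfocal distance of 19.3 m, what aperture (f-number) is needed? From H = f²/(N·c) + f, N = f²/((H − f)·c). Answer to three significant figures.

f/1.60

Rearrange H = f²/(N·c) + f for N: N = f² / ((H − f)·c).
N = 20² / ((19300 − 20) × 0.013) = 400 / 250.6 ≈ 1.60.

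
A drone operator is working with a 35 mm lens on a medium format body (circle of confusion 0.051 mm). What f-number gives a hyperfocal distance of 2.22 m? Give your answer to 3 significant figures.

f/11

Rearrange H = f²/(N·c) + f for N: N = f² / ((H − f)·c).
N = 35² / ((2220 − 35) × 0.051) = 1225 / 111.4 ≈ 11.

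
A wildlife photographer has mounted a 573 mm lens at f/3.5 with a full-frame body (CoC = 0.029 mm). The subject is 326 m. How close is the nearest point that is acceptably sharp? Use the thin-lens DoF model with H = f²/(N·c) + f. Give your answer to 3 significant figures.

Hyperfocal distance H = f²/(N·c) + f = 573²/(3.5 × 0.029) + 573 = 328329/0.1015 + 573 ≈ 3235341.5 mm ≈ 3235 m.
Near limit Dn = s·(H − f)/(H + s − 2f) = 326000 × (3235341.5 − 573) / (3235341.5 + 326000 − 2 × 573) = 326000 × 3234768.5 / 3560195.5 ≈ 296201 mm ≈ 296 m.

296 m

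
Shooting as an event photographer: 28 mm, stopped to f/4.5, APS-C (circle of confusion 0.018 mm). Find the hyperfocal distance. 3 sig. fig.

9.71 m

Hyperfocal distance H = f²/(N·c) + f = 28²/(4.5 × 0.018) + 28 = 784/0.081 + 28 ≈ 9707.0 mm ≈ 9.71 m.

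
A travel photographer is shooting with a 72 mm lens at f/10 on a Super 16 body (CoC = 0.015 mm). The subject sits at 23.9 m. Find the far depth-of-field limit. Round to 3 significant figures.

Hyperfocal distance H = f²/(N·c) + f = 72²/(10 × 0.015) + 72 = 5184/0.15 + 72 ≈ 34632.0 mm ≈ 34.63 m.
Far limit Df = s·(H − f)/(H − s) = 23900 × (34632.0 − 72) / (34632.0 − 23900) = 23900 × 34560.0 / 10732.0 ≈ 76965 mm ≈ 77.0 m.

77.0 m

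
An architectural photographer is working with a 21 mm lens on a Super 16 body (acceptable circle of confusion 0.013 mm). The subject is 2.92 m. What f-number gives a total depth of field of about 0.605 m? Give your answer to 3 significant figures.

f/1.20

Write h = H − f = f²/(N·c). The thin-lens limits are Dn = s·h/(h + (s−f)) and Df = s·h/(h − (s−f)), so DoF = Df − Dn = 2·s·(s−f)·h / (h² − (s−f)²).
That is a quadratic in h: DoF·h² − 2·s·(s−f)·h − DoF·(s−f)² = 0 ⇒ h = (s−f)·(s + √(s² + DoF²)) / DoF = 2899 × (2920 + √(2920² + 605²)) / 605 = 2899 × (2920 + 2982.02) / 605 ≈ 28281 mm.
Then N = f²/(c·h) = 21² / (0.013 × 28281) = 441 / 367.65 ≈ 1.20.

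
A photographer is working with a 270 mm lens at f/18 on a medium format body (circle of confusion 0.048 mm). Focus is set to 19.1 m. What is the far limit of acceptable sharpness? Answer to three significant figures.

24.6 m

Hyperfocal distance H = f²/(N·c) + f = 270²/(18 × 0.048) + 270 = 72900/0.864 + 270 ≈ 84645.0 mm ≈ 84.64 m.
Far limit Df = s·(H − f)/(H − s) = 19100 × (84645.0 − 270) / (84645.0 − 19100) = 19100 × 84375.0 / 65545.0 ≈ 24587 mm ≈ 24.6 m.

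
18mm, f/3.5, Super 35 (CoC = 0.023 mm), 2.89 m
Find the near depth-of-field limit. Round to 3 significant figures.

Hyperfocal distance H = f²/(N·c) + f = 18²/(3.5 × 0.023) + 18 = 324/0.0805 + 18 ≈ 4042.8 mm ≈ 4.043 m.
Near limit Dn = s·(H − f)/(H + s − 2f) = 2890 × (4042.8 − 18) / (4042.8 + 2890 − 2 × 18) = 2890 × 4024.8 / 6896.8 ≈ 1686.5 mm ≈ 1.69 m.

1.69 m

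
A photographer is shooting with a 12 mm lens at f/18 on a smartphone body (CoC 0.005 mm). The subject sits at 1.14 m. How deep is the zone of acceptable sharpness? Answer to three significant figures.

3.20 m

Hyperfocal distance H = f²/(N·c) + f = 12²/(18 × 0.005) + 12 = 144/0.09 + 12 ≈ 1612.0 mm ≈ 1.612 m.
Near limit Dn = s·(H − f)/(H + s − 2f) = 1140 × (1612.0 − 12) / (1612.0 + 1140 − 2 × 12) = 1140 × 1600.0 / 2728.0 ≈ 668.6 mm.
Far limit Df = s·(H − f)/(H − s) = 1140 × (1612.0 − 12) / (1612.0 − 1140) = 1140 × 1600.0 / 472.0 ≈ 3864.4 mm.
Depth of field = Df − Dn = 3864.4 − 668.6 ≈ 3195.8 mm ≈ 3.20 m.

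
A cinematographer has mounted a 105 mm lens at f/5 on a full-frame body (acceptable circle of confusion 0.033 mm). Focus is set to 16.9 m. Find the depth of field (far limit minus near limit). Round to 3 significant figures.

9.07 m

Hyperfocal distance H = f²/(N·c) + f = 105²/(5 × 0.033) + 105 = 11025/0.165 + 105 ≈ 66923.2 mm ≈ 66.92 m.
Near limit Dn = s·(H − f)/(H + s − 2f) = 16900 × (66923.2 − 105) / (66923.2 + 16900 − 2 × 105) = 16900 × 66818.2 / 83613.2 ≈ 13505.4 mm.
Far limit Df = s·(H − f)/(H − s) = 16900 × (66923.2 − 105) / (66923.2 − 16900) = 16900 × 66818.2 / 50023.2 ≈ 22574.1 mm.
Depth of field = Df − Dn = 22574.1 − 13505.4 ≈ 9068.7 mm ≈ 9.07 m.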